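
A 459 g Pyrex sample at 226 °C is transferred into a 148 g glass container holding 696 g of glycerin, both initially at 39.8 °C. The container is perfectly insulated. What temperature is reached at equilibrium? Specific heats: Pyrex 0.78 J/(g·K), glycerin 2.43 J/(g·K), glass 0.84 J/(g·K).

T_f ≈ 70.5 °C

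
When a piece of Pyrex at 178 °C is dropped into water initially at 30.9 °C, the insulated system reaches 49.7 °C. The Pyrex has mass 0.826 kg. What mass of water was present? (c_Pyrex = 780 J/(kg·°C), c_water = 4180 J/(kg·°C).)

m ≈ 1.05 kg

|Q_Pyrex| = |Q_water|:
0.826·780·(178 − 49.7) = m·4180·(49.7 − 30.9)
78584 m = 82661  ⇒  m ≈ 1.052 kg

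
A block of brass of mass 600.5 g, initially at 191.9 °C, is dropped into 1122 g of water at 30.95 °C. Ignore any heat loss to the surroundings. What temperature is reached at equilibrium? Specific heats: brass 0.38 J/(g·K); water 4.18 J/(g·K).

T_f ≈ 38.4 °C

With ΣQ=0 the equilibrium temperature is the m·c-weighted mean:
T_f = (228.19×191.9 + 4690×30.95) / (228.19 + 4690)
    = 188944 / 4918.1 ≈ 38.42 °C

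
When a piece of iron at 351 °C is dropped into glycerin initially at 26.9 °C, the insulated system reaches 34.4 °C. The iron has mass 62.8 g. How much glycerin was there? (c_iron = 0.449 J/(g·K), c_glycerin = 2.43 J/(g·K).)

m ≈ 490 g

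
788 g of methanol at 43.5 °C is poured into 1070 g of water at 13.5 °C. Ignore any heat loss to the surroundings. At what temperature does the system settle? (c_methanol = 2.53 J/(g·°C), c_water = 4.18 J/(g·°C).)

T_f ≈ 22.7 °C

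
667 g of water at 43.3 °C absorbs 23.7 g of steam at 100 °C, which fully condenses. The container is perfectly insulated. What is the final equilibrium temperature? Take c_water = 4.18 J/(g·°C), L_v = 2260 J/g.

T_f ≈ 63.8 °C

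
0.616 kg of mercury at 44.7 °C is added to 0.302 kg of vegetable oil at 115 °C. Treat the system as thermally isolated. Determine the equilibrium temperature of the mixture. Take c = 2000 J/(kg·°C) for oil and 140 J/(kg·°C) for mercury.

Heat lost by the oil equals heat gained by the mercury:
0.302·2000·(115 − T) = 0.616·140·(T − 44.7)
604(115 − T) = 86.24(T − 44.7)
690.24 T = 73315  ⇒  T ≈ 106.22 °C

T_f ≈ 106.2 °C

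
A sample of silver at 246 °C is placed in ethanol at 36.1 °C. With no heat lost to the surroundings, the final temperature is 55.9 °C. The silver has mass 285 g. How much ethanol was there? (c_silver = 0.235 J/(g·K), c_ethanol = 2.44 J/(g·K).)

|Q_silver| = |Q_ethanol|:
285·0.235·(246 − 55.9) = m·2.44·(55.9 − 36.1)
48.31 m = 12732  ⇒  m ≈ 263.5 g

m ≈ 264 g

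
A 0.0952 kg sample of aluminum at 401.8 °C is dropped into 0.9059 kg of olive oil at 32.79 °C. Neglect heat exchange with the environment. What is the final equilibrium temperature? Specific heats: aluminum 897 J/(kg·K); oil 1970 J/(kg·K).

T_f ≈ 49.6 °C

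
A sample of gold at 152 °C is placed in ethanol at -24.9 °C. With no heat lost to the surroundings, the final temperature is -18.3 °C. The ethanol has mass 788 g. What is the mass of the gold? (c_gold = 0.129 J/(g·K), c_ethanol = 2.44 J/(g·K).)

m ≈ 578 g

Setting the total heat transfer to zero:
m×0.129×(-18.3 − 152) + 788×2.44×(-18.3 − (-24.9)) = 0
-21.97 m = -12690
m = -12690/-21.97 ≈ 577.6 g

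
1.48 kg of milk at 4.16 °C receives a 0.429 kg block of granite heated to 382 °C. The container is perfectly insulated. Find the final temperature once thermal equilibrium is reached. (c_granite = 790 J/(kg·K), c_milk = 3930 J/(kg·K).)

Heat lost by the granite equals heat gained by the milk:
0.429·790·(382 − T) = 1.48·3930·(T − 4.16)
338.91(382 − T) = 5816.4(T − 4.16)
6155.3 T = 153660  ⇒  T ≈ 24.96 °C

T_f ≈ 25.0 °C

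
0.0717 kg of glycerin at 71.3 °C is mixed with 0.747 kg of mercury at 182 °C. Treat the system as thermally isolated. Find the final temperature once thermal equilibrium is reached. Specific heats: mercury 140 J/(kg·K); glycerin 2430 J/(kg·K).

Taking heat into each body as positive, Σ m c ΔT = 0:
0.747×140×(T − 182) + 0.0717×2430×(T − 71.3) = 0
278.81 T = 31456
T = 31456 / 278.81 = 113 °C

T_f ≈ 112.8 °C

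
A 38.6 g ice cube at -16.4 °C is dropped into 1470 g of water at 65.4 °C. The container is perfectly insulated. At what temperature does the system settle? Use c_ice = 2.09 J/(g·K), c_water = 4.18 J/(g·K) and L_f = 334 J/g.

Heat gained plus heat lost sum to zero:
warm ice to 0 °C: 38.6×2.09×(0 − (-16.4)) = 1323.1
  latent heat to melt: 38.6×334 = 12892
  warm the meltwater: 161.35 T
  water cools: 1470×4.18×(T − 65.4) = 6144.6(T − 65.4)
6305.9 T = 401857 − 14215 = 387641
T ≈ 61.47 °C (positive, so assuming full melt was valid).

T_f ≈ 61.5 °C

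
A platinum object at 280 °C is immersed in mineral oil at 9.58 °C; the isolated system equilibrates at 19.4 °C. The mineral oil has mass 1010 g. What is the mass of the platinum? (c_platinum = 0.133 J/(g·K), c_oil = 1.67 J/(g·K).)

|Q_platinum| = |Q_oil|:
m·0.133·(280 − 19.4) = 1010·1.67·(19.4 − 9.58)
34.66 m = 16563  ⇒  m ≈ 477.9 g

m ≈ 478 g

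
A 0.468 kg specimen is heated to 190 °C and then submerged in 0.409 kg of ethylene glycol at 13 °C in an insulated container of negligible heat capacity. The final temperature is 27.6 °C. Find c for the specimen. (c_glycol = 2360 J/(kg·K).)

c ≈ 185 J/(kg·K)

Net heat exchanged in the isolated system is zero:
0.468×c×(27.6 − 190) + 0.409×2360×(27.6 − 13) = 0
-76 c = -14093
c = -14093/-76 ≈ 185.4 J/(kg·K)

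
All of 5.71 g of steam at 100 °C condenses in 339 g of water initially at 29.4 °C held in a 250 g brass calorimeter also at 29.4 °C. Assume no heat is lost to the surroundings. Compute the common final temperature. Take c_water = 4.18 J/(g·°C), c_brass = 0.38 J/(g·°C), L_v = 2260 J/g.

T_f ≈ 38.9 °C

Taking heat into each body as positive, Σ m c ΔT = 0:
latent heat released on condensation: 5.71·2260 = 12905; condensed water 100 °C→T: 23.87(T − 100); water warms: 339·4.18·(T − 29.4) = 1417(T − 29.4); brass cup: 250·0.38·(T − 29.4) = 95(T − 29.4)
1535.9 T = 12905 + 2386.8 + 44453 = 59745
T ≈ 38.90 °C, under the boiling point, so the assumption holds.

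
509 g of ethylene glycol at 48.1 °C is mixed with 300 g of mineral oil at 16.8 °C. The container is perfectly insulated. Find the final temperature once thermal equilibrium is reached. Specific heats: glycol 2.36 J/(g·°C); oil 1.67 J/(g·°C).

T_f is the heat-capacity-weighted average of the initial temperatures:
T_f = (1201.2·48.1 + 501·16.8) / (1201.2 + 501)
    = 66196 / 1702.2 ≈ 38.89 °C

T_f ≈ 38.9 °C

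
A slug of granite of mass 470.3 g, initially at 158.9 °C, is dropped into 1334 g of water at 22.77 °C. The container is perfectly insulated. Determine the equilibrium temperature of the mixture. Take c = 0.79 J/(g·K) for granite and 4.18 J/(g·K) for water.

Heat gained plus heat lost sum to zero:
470.3*0.79*(T − 158.9) + 1334*4.18*(T − 22.77) = 0
371.54(T − 158.9) + 5576.1(T − 22.77) = 0
5947.7 T = 186005
T = 186005 / 5947.7 = 31.3 °C

T_f ≈ 31.3 °C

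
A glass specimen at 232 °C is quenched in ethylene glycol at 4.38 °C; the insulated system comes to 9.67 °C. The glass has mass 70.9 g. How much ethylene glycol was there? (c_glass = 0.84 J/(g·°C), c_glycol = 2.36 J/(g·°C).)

m ≈ 1060 g

Setting the total heat transfer to zero:
70.9×0.84×(9.67 − 232) + m×2.36×(9.67 − 4.38) = 0
12.48 m = 13241
m = 13241/12.48 ≈ 1061 g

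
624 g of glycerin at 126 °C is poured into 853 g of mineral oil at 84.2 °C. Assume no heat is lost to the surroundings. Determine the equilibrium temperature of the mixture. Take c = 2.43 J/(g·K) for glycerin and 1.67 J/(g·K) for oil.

With ΣQ=0 the equilibrium temperature is the m·c-weighted mean:
T_f = (1516.3·126 + 1424.5·84.2) / (1516.3 + 1424.5)
    = 311000 / 2940.8 ≈ 105.75 °C

T_f ≈ 105.8 °C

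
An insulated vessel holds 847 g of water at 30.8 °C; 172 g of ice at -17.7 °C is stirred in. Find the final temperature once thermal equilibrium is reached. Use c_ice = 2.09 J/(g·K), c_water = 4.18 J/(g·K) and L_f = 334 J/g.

T_f ≈ 10.6 °C

Sum of m c ΔT and latent-heat terms is zero:
ice -17.7→0 °C: 172·2.09·17.7 = 6362.8
  melt ice: 172·334 = 57448
  meltwater 0→T: 172·4.18·T = 718.96 T
  water cools: 847·4.18·(T − 30.8) = 3540.5(T − 30.8)
4259.4 T = 109046 − 63811 = 45235
T ≈ 10.62 °C (positive, so assuming full melt was valid).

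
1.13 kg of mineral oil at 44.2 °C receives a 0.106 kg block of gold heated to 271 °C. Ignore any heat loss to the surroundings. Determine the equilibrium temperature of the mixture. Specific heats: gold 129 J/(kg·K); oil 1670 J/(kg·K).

T_f ≈ 45.8 °C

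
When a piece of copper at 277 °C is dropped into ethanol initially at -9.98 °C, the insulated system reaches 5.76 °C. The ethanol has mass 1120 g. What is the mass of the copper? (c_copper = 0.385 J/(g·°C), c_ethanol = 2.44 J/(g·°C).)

Heat lost by the copper = heat gained by the ethanol:
m·0.385·(277 − 5.76) = 1120·2.44·(5.76 − (-9.98))
104.43 m = 43014  ⇒  m ≈ 411.9 g

m ≈ 412 g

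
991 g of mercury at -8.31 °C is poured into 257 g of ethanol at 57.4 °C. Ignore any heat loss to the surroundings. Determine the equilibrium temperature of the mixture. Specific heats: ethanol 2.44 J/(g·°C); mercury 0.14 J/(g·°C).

T_f ≈ 45.5 °C

With ΣQ=0 the equilibrium temperature is the m·c-weighted mean:
T_f = (627.08*57.4 + 138.74*(-8.31)) / (627.08 + 138.74)
    = 34841 / 765.82 ≈ 45.50 °C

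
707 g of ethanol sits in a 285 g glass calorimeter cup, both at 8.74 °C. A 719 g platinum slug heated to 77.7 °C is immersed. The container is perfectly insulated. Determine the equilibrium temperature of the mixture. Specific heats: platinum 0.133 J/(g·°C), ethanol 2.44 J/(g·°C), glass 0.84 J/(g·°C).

T_f = Σ m_i c_i T_i / Σ m_i c_i:
T_f = (95.63×77.7 + 1725.1×8.74 + 239.4×8.74) / (95.63 + 1725.1 + 239.4)
    = 24600 / 2060.1 ≈ 11.94 °C

T_f ≈ 11.9 °C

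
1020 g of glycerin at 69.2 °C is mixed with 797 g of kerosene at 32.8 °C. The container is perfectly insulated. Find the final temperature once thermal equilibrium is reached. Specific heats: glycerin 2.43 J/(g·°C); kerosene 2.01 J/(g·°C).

T_f ≈ 54.9 °C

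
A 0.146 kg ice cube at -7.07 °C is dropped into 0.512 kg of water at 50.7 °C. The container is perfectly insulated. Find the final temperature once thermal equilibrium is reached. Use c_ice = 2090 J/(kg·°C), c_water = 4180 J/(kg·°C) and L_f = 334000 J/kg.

T_f ≈ 20.9 °C

Energy conservation, ΣQ = 0:
ice -7.07→0 °C: 0.146·2090·7.07 = 2157.3; melt ice: 0.146·334000 = 48764; meltwater 0→T: 0.146·4180·T = 610.28 T; water cools: 0.512·4180·(T − 50.7) = 2140.2(T − 50.7)
2750.4 T = 108506 − 50921 = 57585
T ≈ 20.94 °C (positive, so assuming full melt was valid).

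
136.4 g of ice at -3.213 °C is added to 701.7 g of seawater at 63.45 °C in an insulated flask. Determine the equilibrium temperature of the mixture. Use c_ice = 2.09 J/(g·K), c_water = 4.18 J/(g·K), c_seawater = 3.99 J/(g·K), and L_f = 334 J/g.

Net heat exchanged in the isolated system is zero:
ice -3.213→0 °C: 136.4·2.09·3.213 = 915.95; melt ice: 136.4·334 = 45558; meltwater 0→T: 136.4·4.18·T = 570.15 T; seawater: 2799.8(T − 63.45)
3369.9 T = 177646 − 46474 = 131173
T ≈ 38.92 °C. Since T > 0 °C, the all-ice-melts assumption holds.

T_f ≈ 38.9 °C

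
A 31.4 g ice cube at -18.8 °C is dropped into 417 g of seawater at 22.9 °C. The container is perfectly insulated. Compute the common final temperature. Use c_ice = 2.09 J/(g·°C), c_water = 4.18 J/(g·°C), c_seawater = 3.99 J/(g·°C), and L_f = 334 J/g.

T_f ≈ 14.7 °C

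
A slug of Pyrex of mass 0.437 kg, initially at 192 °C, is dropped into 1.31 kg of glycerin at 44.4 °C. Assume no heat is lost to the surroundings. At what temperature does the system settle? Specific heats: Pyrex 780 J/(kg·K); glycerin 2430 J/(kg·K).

T_f ≈ 58.7 °C

T_f is the heat-capacity-weighted average of the initial temperatures:
T_f = (340.86·192 + 3183.3·44.4) / (340.86 + 3183.3)
    = 206784 / 3524.2 ≈ 58.68 °C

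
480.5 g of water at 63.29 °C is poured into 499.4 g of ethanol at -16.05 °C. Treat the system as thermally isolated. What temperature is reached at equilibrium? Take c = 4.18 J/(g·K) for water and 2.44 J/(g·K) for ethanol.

T_f ≈ 33.3 °C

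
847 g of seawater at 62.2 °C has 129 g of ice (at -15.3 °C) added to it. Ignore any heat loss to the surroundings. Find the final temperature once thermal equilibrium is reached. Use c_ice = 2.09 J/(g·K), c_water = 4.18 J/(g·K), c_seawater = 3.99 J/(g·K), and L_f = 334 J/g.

T_f ≈ 41.6 °C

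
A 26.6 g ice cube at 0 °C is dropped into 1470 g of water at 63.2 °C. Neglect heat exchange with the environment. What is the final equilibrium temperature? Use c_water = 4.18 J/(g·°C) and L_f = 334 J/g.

T_f ≈ 60.7 °C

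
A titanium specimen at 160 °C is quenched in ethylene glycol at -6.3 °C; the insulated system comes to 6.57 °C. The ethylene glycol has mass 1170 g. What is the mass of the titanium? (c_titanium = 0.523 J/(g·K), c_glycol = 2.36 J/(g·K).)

m ≈ 443 g

|Q_titanium| = |Q_glycol|:
m·0.523·(160 − 6.57) = 1170·2.36·(6.57 − (-6.3))
80.24 m = 35537  ⇒  m ≈ 442.9 g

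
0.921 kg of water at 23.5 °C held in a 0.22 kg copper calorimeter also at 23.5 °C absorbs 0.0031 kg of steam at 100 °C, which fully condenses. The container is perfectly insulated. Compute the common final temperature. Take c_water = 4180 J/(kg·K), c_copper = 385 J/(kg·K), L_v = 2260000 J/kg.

Net heat exchanged in the isolated system is zero:
condense steam: −0.0031×2260000 = −7006; condensed water 100 °C→T: 12.96(T − 100); original water: 3849.8(T − 23.5); copper cup: 0.22×385×(T − 23.5) = 84.7(T − 23.5)
3947.4 T = 7006 + 1295.8 + 92460 = 100762
T ≈ 25.53 °C — below 100 °C, confirming all the steam condensed.

T_f ≈ 25.5 °C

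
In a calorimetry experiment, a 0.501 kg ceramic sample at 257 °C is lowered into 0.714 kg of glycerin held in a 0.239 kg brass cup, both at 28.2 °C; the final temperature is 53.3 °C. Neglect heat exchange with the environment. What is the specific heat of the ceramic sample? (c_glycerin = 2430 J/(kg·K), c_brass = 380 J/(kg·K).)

Let T be the final temperature. ΣQ_i = 0:
0.501·c·(53.3 − 257) + 0.714·2430·(53.3 − 28.2) + 0.239·380·(53.3 − 28.2) = 0
-102.05 c = -45829
c = -45829/-102.05 ≈ 449.1 J/(kg·K)

c ≈ 449 J/(kg·K)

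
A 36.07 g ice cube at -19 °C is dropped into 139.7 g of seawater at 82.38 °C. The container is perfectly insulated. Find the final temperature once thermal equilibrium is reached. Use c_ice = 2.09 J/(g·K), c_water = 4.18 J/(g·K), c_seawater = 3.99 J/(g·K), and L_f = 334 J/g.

Energy balance with sensible and latent terms:
ice -19→0 °C: 36.07×2.09×19 = 1432.3
  latent heat to melt: 36.07×334 = 12047
  warm the meltwater: 150.77 T
  seawater: 557.4(T − 82.38)
708.18 T = 45919 − 13480 = 32439
T ≈ 45.81 °C — above 0 °C, consistent with complete melting.

T_f ≈ 45.8 °C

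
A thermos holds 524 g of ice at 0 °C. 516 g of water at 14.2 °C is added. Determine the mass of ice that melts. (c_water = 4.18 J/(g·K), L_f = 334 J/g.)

m_melted ≈ 91.7 g

Water can give up m c ΔT = 516·4.18·14.2 = 30628 J before reaching 0 °C.
To melt every bit of ice: 524·334 = 175016 J.
Since 30628 < 175016 J, not all the ice melts; equilibrium is at 0 °C.
Mass melted = 30628/334 ≈ 91.7 g.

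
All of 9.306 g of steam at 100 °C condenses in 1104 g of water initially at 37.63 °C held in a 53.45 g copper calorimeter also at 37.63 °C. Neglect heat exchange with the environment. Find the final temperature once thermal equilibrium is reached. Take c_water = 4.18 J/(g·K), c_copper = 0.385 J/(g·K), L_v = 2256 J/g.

T_f ≈ 42.6 °C

Setting the total heat transfer to zero:
latent heat released on condensation: 9.306·2256 = 20994; condensate cools 100→T: 9.306·4.18·(T − 100) = 38.9(T − 100); water warms: 1104·4.18·(T − 37.63) = 4614.7(T − 37.63); cup: 20.58(T − 37.63)
4674.2 T = 20994 + 3889.9 + 174426 = 199311
T ≈ 42.64 °C, under the boiling point, so the assumption holds.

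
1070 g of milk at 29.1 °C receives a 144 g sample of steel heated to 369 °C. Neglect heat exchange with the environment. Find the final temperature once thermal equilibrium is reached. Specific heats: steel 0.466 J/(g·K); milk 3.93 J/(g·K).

Heat lost by the steel equals heat gained by the milk:
144·0.466·(369 − T) = 1070·3.93·(T − 29.1)
67.1(369 − T) = 4205.1(T − 29.1)
4272.2 T = 147130  ⇒  T ≈ 34.44 °C

T_f ≈ 34.4 °C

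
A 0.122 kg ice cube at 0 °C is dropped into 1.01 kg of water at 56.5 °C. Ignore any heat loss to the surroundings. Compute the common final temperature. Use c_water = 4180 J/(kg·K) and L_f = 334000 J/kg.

T_f ≈ 41.8 °C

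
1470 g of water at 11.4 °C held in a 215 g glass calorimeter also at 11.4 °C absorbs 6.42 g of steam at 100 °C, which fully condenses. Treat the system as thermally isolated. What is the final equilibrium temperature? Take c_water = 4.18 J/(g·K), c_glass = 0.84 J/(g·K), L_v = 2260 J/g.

Heat gained plus heat lost sum to zero:
steam→water at 100 °C releases m L_v = 6.42×2260 = 14509
  condensed water 100 °C→T: 26.84(T − 100)
  original water: 6144.6(T − 11.4)
  cup: 180.6(T − 11.4)
6352 T = 14509 + 2683.6 + 72107 = 89300
T ≈ 14.06 °C — below 100 °C, confirming all the steam condensed.

T_f ≈ 14.1 °C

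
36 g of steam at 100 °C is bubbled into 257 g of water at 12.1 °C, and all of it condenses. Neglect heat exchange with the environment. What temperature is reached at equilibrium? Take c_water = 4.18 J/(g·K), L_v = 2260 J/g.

Conservation of energy gives ΣQ = 0:
latent heat released on condensation: 36×2260 = 81360
  condensate cools 100→T: 36×4.18×(T − 100) = 150.48(T − 100)
  original water: 1074.3(T − 12.1)
1224.7 T = 81360 + 15048 + 12999 = 109407
T ≈ 89.33 °C — below 100 °C, confirming all the steam condensed.

T_f ≈ 89.3 °C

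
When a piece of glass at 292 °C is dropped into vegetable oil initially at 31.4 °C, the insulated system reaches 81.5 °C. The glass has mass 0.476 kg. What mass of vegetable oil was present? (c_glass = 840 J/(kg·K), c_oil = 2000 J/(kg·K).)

Taking heat into each body as positive, Σ m c ΔT = 0:
0.476·840·(81.5 − 292) + m·2000·(81.5 − 31.4) = 0
100200 m = 84166
m = 84166/100200 ≈ 0.84 kg

m ≈ 0.84 kg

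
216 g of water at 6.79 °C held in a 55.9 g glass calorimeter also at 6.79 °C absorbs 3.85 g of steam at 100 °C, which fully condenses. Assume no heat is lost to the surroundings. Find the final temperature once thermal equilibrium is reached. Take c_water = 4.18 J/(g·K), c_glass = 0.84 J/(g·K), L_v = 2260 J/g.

T_f ≈ 17.4 °C

Taking heat into each body as positive, Σ m c ΔT = 0:
latent heat released on condensation: 3.85·2260 = 8701; condensate cools 100→T: 3.85·4.18·(T − 100) = 16.09(T − 100); original water: 902.88(T − 6.79); cup: 46.96(T − 6.79)
965.93 T = 8701 + 1609.3 + 6449.4 = 16760
T ≈ 17.35 °C (< 100 °C, so full condensation is consistent).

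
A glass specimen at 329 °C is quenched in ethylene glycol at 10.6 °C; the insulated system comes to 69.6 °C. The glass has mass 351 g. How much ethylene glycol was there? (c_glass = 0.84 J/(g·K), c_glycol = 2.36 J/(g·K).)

m ≈ 549 g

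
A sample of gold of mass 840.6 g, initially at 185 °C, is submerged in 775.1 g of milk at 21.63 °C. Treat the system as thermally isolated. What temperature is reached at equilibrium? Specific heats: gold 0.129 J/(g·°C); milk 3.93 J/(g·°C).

With ΣQ=0 the equilibrium temperature is the m·c-weighted mean:
T_f = (108.44·185 + 3046.1·21.63) / (108.44 + 3046.1)
    = 85949 / 3154.6 ≈ 27.25 °C

T_f ≈ 27.2 °C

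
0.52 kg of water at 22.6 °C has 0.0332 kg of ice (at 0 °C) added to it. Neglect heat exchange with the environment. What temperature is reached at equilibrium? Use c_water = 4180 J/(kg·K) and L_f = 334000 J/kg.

Taking heat into each body as positive, Σ m c ΔT = 0:
latent heat to melt: 0.0332·334000 = 11089; meltwater 0→T: 0.0332·4180·T = 138.78 T; water cools: 0.52·4180·(T − 22.6) = 2173.6(T − 22.6)
2312.4 T = 49123 − 11089 = 38035
T ≈ 16.45 °C. Since T > 0 °C, the all-ice-melts assumption holds.

T_f ≈ 16.4 °C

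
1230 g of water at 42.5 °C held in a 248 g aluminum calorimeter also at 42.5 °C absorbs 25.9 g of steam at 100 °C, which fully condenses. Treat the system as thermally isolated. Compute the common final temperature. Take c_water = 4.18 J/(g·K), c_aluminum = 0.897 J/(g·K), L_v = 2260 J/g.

T_f ≈ 54.3 °C

Sum of m c ΔT and latent-heat terms is zero:
latent heat released on condensation: 25.9×2260 = 58534; condensed water 100 °C→T: 108.26(T − 100); water warms: 1230×4.18×(T − 42.5) = 5141.4(T − 42.5); aluminum cup: 248×0.897×(T − 42.5) = 222.46(T − 42.5)
5472.1 T = 58534 + 10826 + 227964 = 297324
T ≈ 54.33 °C (< 100 °C, so full condensation is consistent).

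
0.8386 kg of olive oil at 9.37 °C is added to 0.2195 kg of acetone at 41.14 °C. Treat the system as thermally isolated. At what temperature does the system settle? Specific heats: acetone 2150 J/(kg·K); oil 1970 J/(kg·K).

Energy conservation, ΣQ = 0:
0.2195·2150·(T − 41.14) + 0.8386·1970·(T − 9.37) = 0
471.93(T − 41.14) + 1652(T − 9.37) = 0
2124 T = 34895
T ≈ 16.43 °C

T_f ≈ 16.4 °C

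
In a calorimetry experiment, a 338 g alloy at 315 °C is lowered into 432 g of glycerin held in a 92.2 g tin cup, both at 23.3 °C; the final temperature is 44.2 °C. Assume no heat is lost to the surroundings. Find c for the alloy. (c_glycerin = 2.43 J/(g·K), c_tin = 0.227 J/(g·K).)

Conservation of energy gives ΣQ = 0:
338·c·(44.2 − 315) + 432·2.43·(44.2 − 23.3) + 92.2·0.227·(44.2 − 23.3) = 0
-91530 c = -22377
c = -22377/-91530 ≈ 0.2445 J/(g·K)

c ≈ 0.244 J/(g·K)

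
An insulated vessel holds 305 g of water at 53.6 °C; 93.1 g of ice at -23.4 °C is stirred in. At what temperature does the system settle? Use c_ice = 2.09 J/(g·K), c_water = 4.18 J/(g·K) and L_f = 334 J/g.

T_f ≈ 19.6 °C

Sum of m c ΔT and latent-heat terms is zero:
ice -23.4→0 °C: 93.1×2.09×23.4 = 4553.1; fusion: m_ice L_f = 93.1×334 = 31095; warm the meltwater: 389.16 T; water cools: 305×4.18×(T − 53.6) = 1274.9(T − 53.6)
1664.1 T = 68335 − 35649 = 32686
T ≈ 19.64 °C (positive, so assuming full melt was valid).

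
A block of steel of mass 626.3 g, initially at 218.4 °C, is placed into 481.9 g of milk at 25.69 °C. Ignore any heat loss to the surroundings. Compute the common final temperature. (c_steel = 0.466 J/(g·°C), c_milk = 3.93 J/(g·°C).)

T_f ≈ 51.4 °C

T_f = Σ m_i c_i T_i / Σ m_i c_i:
T_f = (291.86*218.4 + 1893.9*25.69) / (291.86 + 1893.9)
    = 112395 / 2185.7 ≈ 51.42 °C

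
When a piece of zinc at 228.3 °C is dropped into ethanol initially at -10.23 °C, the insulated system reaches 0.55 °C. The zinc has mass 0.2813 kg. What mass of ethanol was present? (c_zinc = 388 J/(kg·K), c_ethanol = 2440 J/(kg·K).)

Heat gained plus heat lost sum to zero:
0.2813·388·(0.55 − 228.3) + m·2440·(0.55 − (-10.23)) = 0
26303 m = 24858
m = 24858/26303 ≈ 0.945 kg

m ≈ 0.945 kg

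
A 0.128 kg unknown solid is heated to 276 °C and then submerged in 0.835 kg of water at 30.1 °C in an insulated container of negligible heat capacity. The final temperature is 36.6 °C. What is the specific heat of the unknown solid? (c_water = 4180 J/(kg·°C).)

Heat lost by the unknown solid = heat gained by the water:
0.128·c·(276 − 36.6) = 0.835·4180·(36.6 − 30.1)
30.64 c = 22687  ⇒  c ≈ 740.4 J/(kg·°C)

c ≈ 740 J/(kg·°C)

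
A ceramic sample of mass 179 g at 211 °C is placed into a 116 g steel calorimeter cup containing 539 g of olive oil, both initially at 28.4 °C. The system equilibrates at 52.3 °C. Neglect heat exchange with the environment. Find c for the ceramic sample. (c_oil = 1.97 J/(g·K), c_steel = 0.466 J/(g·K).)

c ≈ 0.939 J/(g·K)

Net heat exchanged in the isolated system is zero:
179×c×(52.3 − 211) + 539×1.97×(52.3 − 28.4) + 116×0.466×(52.3 − 28.4) = 0
-28407 c = -26670
c = -26670/-28407 ≈ 0.9388 J/(g·K)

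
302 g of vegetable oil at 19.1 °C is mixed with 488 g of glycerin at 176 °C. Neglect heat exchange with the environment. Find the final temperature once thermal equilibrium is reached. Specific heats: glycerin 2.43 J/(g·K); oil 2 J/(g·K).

T_f ≈ 123.1 °C

T_f = Σ m_i c_i T_i / Σ m_i c_i:
T_f = (1185.8×176 + 604×19.1) / (1185.8 + 604)
    = 220244 / 1789.8 ≈ 123.05 °C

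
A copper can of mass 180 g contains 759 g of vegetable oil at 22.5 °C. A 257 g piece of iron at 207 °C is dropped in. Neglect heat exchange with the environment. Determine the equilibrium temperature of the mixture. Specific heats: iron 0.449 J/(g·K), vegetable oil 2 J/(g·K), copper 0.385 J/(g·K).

T_f ≈ 35.0 °C

T_f = Σ m_i c_i T_i / Σ m_i c_i:
T_f = (115.39·207 + 1518·22.5 + 69.3·22.5) / (115.39 + 1518 + 69.3)
    = 59601 / 1702.7 ≈ 35.00 °C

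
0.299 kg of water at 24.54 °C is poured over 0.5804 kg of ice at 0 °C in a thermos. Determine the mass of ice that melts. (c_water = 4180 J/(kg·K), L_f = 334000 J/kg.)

Water can give up m c ΔT = 0.299×4180×24.54 = 30671 J before reaching 0 °C.
To melt every bit of ice: 0.5804×334000 = 193854 J.
30671 J < 193854 J, so only part of the ice melts and the system sits at 0 °C.
m_melt = 30671 / L_f = 0.09183 kg.

m_melted ≈ 0.0918 kg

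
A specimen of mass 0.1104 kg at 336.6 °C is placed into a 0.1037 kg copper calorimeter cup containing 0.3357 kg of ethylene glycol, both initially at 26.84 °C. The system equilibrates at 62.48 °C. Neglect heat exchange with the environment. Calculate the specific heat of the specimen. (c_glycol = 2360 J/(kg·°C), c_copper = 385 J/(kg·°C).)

Taking heat into each body as positive, Σ m c ΔT = 0:
0.1104×c×(62.48 − 336.6) + 0.3357×2360×(62.48 − 26.84) + 0.1037×385×(62.48 − 26.84) = 0
-30.26 c = -29659
c = -29659/-30.26 ≈ 980 J/(kg·°C)

c ≈ 980 J/(kg·°C)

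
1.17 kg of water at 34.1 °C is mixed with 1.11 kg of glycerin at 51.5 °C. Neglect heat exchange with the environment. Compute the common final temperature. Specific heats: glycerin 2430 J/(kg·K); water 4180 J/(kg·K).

|Q_glycerin| = |Q_water|:
1.11×2430×(51.5 − T) = 1.17×4180×(T − 34.1)
2697.3(51.5 − T) = 4890.6(T − 34.1)
7587.9 T = 305680  ⇒  T ≈ 40.29 °C

T_f ≈ 40.3 °C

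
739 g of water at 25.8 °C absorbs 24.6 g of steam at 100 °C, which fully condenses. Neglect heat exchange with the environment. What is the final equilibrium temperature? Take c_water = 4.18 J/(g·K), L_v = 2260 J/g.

Sum of m c ΔT and latent-heat terms is zero:
steam→water at 100 °C releases m L_v = 24.6·2260 = 55596; condensed water 100 °C→T: 102.83(T − 100); water warms: 739·4.18·(T − 25.8) = 3089(T − 25.8)
3191.8 T = 55596 + 10283 + 79697 = 145576
T ≈ 45.61 °C — below 100 °C, confirming all the steam condensed.

T_f ≈ 45.6 °C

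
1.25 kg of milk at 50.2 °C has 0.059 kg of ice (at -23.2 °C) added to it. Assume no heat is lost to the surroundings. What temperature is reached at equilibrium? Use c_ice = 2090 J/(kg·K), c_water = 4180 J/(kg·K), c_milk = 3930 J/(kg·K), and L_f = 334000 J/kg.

Let T be the final temperature. ΣQ_i = 0:
ice -23.2→0 °C: 0.059·2090·23.2 = 2860.8
  fusion: m_ice L_f = 0.059·334000 = 19706
  warm the meltwater: 246.62 T
  milk: 4912.5(T − 50.2)
5159.1 T = 246608 − 22567 = 224041
T ≈ 43.43 °C — above 0 °C, consistent with complete melting.

T_f ≈ 43.4 °C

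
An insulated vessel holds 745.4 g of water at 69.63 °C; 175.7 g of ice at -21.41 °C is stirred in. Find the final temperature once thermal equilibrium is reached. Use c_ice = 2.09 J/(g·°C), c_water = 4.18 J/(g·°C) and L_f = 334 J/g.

T_f ≈ 39.1 °C

Energy conservation, ΣQ = 0:
ice -21.41→0 °C: 175.7·2.09·21.41 = 7862; latent heat to melt: 175.7·334 = 58684; meltwater 0→T: 175.7·4.18·T = 734.43 T; water cools: 745.4·4.18·(T − 69.63) = 3115.8(T − 69.63)
3850.2 T = 216951 − 66546 = 150405
T ≈ 39.06 °C. Since T > 0 °C, the all-ice-melts assumption holds.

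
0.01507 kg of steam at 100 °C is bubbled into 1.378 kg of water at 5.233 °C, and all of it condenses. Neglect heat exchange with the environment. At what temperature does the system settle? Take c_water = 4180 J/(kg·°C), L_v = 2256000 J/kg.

T_f ≈ 12.1 °C

Net heat exchanged in the isolated system is zero:
latent heat released on condensation: 0.01507·2256000 = 33998; condensate cools 100→T: 0.01507·4180·(T − 100) = 62.99(T − 100); original water: 5760(T − 5.233)
5823 T = 33998 + 6299.3 + 30142 = 70439
T ≈ 12.10 °C (< 100 °C, so full condensation is consistent).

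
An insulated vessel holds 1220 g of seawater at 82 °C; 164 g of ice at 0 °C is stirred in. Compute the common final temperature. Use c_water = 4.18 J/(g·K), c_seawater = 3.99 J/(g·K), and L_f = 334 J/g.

Taking heat into each body as positive, Σ m c ΔT = 0:
melt ice: 164×334 = 54776; warm the meltwater: 685.52 T; seawater cools: 1220×3.99×(T − 82) = 4867.8(T − 82)
5553.3 T = 399160 − 54776 = 344384
T ≈ 62.01 °C (positive, so assuming full melt was valid).

T_f ≈ 62.0 °C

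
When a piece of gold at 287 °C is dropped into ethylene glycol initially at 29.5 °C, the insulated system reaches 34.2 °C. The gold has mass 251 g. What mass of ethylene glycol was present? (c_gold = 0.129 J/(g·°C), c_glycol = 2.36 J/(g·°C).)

m ≈ 738 g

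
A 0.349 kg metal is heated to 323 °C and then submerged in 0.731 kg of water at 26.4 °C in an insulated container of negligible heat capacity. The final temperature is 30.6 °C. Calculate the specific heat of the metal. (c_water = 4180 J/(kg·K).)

c ≈ 126 J/(kg·K)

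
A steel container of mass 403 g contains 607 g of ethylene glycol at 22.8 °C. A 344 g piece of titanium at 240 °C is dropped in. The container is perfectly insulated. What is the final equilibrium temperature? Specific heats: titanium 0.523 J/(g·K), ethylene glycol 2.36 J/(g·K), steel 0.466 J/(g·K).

T_f ≈ 44.5 °C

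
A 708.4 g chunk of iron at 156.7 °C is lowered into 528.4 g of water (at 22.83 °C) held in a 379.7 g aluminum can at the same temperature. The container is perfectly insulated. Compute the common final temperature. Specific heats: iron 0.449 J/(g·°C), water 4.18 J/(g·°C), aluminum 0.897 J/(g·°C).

Net heat exchanged in the isolated system is zero:
708.4×0.449×(T − 156.7) + 528.4×4.18×(T − 22.83) + 379.7×0.897×(T − 22.83) = 0
318.07(T − 156.7) + 2208.7(T − 22.83) + 340.59(T − 22.83) = 0
2867.4 T = 108042
T = 108042 / 2867.4 = 37.7 °C

T_f ≈ 37.7 °C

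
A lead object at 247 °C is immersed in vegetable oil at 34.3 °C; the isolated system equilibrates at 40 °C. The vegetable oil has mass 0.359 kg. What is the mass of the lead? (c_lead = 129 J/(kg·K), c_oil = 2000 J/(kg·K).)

m ≈ 0.153 kg

Conservation of energy gives ΣQ = 0:
m×129×(40 − 247) + 0.359×2000×(40 − 34.3) = 0
-26703 m = -4092.6
m = -4092.6/-26703 ≈ 0.1533 kg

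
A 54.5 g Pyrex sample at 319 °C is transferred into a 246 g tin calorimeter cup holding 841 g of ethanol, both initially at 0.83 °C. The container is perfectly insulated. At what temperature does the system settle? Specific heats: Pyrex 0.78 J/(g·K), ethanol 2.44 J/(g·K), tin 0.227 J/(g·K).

Heat gained plus heat lost sum to zero:
54.5·0.78·(T − 319) + 841·2.44·(T − 0.83) + 246·0.227·(T − 0.83) = 0
(42.51 + 2052 + 55.84) T = 42.51·319 + 2052·0.83 + 55.84·0.83
T = 15310/2150.4 ≈ 7.12 °C

T_f ≈ 7.1 °C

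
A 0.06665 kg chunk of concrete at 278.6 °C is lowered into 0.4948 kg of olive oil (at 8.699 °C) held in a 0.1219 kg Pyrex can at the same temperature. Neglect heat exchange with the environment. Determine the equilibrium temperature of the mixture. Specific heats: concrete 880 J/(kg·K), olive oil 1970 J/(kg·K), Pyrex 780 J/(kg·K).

T_f ≈ 22.7 °C

T_f is the heat-capacity-weighted average of the initial temperatures:
T_f = (58.65×278.6 + 974.76×8.699 + 95.08×8.699) / (58.65 + 974.76 + 95.08)
    = 25647 / 1128.5 ≈ 22.73 °C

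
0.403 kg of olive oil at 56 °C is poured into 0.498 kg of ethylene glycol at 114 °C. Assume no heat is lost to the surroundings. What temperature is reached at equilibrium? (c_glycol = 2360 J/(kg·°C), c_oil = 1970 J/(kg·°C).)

T_f ≈ 90.6 °C

Setting the total heat transfer to zero:
0.498·2360·(T − 114) + 0.403·1970·(T − 56) = 0
1175.3(T − 114) + 793.91(T − 56) = 0
1969.2 T = 178441
T = 178441 / 1969.2 = 90.6 °C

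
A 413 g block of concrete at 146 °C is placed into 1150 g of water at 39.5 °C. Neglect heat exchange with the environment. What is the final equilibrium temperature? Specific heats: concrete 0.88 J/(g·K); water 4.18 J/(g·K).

T_f ≈ 47.0 °C

Net heat exchanged in the isolated system is zero:
413×0.88×(T − 146) + 1150×4.18×(T − 39.5) = 0
363.44(T − 146) + 4807(T − 39.5) = 0
(363.44 + 4807) T = 363.44×146 + 4807×39.5
T = 242939 / 5170.4 = 47 °C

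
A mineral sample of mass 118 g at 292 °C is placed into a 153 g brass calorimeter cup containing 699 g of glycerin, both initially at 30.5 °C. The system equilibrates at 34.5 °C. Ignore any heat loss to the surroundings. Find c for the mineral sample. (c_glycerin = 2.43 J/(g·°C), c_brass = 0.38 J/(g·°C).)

c ≈ 0.231 J/(g·°C)

Energy conservation, ΣQ = 0:
118×c×(34.5 − 292) + 699×2.43×(34.5 − 30.5) + 153×0.38×(34.5 − 30.5) = 0
-30385 c = -7026.8
c = -7026.8/-30385 ≈ 0.2313 J/(g·°C)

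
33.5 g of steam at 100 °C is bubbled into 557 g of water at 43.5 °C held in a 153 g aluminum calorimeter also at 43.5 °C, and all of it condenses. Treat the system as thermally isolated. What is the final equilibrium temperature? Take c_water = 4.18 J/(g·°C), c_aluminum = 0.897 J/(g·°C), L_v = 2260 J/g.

T_f ≈ 75.6 °C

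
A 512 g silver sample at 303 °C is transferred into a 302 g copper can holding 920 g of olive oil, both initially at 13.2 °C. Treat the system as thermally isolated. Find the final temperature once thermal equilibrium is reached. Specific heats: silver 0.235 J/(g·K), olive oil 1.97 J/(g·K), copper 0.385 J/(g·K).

T_f ≈ 30.2 °C

Energy conservation, ΣQ = 0:
512*0.235*(T − 303) + 920*1.97*(T − 13.2) + 302*0.385*(T − 13.2) = 0
2049 T = 61915
T = 61915/2049 ≈ 30.22 °C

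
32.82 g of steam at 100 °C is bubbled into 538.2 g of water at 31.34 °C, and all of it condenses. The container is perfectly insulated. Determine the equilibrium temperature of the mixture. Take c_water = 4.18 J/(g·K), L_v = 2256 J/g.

T_f ≈ 66.3 °C

Sum of m c ΔT and latent-heat terms is zero:
condense steam: −32.82×2256 = −74042
  condensed water 100 °C→T: 137.19(T − 100)
  water warms: 538.2×4.18×(T − 31.34) = 2249.7(T − 31.34)
2386.9 T = 74042 + 13719 + 70505 = 158266
T ≈ 66.31 °C, under the boiling point, so the assumption holds.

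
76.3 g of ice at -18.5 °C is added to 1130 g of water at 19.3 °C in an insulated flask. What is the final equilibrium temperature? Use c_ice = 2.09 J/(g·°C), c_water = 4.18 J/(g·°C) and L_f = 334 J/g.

T_f ≈ 12.4 °C

Sum of m c ΔT and latent-heat terms is zero:
warm ice to 0 °C: 76.3·2.09·(0 − (-18.5)) = 2950.1; fusion: m_ice L_f = 76.3·334 = 25484; meltwater 0→T: 76.3·4.18·T = 318.93 T; water cools: 1130·4.18·(T − 19.3) = 4723.4(T − 19.3)
5042.3 T = 91162 − 28434 = 62727
T ≈ 12.44 °C (positive, so assuming full melt was valid).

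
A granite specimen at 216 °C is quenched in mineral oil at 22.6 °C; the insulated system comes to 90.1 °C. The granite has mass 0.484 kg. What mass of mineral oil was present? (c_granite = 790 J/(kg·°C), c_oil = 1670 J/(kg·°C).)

m ≈ 0.427 kg

Taking heat into each body as positive, Σ m c ΔT = 0:
0.484·790·(90.1 − 216) + m·1670·(90.1 − 22.6) = 0
112725 m = 48139
m = 48139/112725 ≈ 0.427 kg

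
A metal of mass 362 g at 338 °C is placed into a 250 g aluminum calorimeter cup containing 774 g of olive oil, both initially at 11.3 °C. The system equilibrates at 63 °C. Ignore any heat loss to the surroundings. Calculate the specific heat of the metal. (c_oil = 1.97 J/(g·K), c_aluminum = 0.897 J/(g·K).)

c ≈ 0.908 J/(g·K)

Energy conservation, ΣQ = 0:
362×c×(63 − 338) + 774×1.97×(63 − 11.3) + 250×0.897×(63 − 11.3) = 0
-99550 c = -90425
c = -90425/-99550 ≈ 0.9083 J/(g·K)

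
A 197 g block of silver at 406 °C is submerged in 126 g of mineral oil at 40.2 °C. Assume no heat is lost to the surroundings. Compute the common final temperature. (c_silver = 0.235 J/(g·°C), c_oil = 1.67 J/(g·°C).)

Let T be the final temperature. ΣQ_i = 0:
197·0.235·(T − 406) + 126·1.67·(T − 40.2) = 0
46.29(T − 406) + 210.42(T − 40.2) = 0
(46.29 + 210.42) T = 46.29·406 + 210.42·40.2
T ≈ 106.17 °C

T_f ≈ 106.2 °C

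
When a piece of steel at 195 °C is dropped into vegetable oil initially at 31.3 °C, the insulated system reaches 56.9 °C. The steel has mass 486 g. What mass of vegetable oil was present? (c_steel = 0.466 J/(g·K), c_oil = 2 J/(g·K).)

m ≈ 611 g

Energy conservation, ΣQ = 0:
486×0.466×(56.9 − 195) + m×2×(56.9 − 31.3) = 0
51.2 m = 31276
m = 31276/51.2 ≈ 610.9 g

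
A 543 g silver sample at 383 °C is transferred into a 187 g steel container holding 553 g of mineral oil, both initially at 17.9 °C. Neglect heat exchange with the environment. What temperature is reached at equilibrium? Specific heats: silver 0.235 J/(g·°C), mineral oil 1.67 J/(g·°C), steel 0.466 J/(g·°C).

T_f ≈ 58.8 °C

Let T be the final temperature. ΣQ_i = 0:
543×0.235×(T − 383) + 553×1.67×(T − 17.9) + 187×0.466×(T − 17.9) = 0
127.6(T − 383) + 923.51(T − 17.9) + 87.14(T − 17.9) = 0
(127.6 + 923.51 + 87.14) T = 127.6×383 + 923.51×17.9 + 87.14×17.9
T = 66963 / 1138.3 = 58.8 °C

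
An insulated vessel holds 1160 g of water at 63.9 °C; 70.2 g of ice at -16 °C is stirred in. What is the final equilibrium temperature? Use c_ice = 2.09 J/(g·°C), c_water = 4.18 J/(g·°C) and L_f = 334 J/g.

T_f ≈ 55.2 °C

Net heat exchanged in the isolated system is zero:
ice -16→0 °C: 70.2×2.09×16 = 2347.5
  fusion: m_ice L_f = 70.2×334 = 23447
  meltwater 0→T: 70.2×4.18×T = 293.44 T
  water cools: 1160×4.18×(T − 63.9) = 4848.8(T − 63.9)
5142.2 T = 309838 − 25794 = 284044
T ≈ 55.24 °C — above 0 °C, consistent with complete melting.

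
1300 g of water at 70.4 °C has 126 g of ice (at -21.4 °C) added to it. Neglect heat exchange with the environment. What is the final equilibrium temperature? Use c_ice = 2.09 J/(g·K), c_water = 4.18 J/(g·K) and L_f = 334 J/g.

T_f ≈ 56.2 °C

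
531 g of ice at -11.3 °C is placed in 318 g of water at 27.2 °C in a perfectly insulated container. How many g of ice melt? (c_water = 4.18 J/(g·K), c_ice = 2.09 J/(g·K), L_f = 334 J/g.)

Heat available from the water dropping to 0 °C: 318·4.18·27.2 = 36155 J.
Of that, 531·2.09·11.3 = 12541 J goes to bring the ice to 0 °C, leaving 23615 J.
Melting all 531 g of ice would need 531·334 = 177354 J.
Since 23615 < 177354 J, not all the ice melts; equilibrium is at 0 °C.
Mass melted = 23615/334 ≈ 70.7 g.

m_melted ≈ 70.7 g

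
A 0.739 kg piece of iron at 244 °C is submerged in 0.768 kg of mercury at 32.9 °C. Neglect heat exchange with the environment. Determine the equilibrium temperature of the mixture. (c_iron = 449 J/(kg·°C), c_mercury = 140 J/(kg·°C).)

T_f ≈ 192.3 °C

Heat gained plus heat lost sum to zero:
0.739·449·(T − 244) + 0.768·140·(T − 32.9) = 0
331.81(T − 244) + 107.52(T − 32.9) = 0
(331.81 + 107.52) T = 331.81·244 + 107.52·32.9
T = 84499 / 439.33 = 192 °C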